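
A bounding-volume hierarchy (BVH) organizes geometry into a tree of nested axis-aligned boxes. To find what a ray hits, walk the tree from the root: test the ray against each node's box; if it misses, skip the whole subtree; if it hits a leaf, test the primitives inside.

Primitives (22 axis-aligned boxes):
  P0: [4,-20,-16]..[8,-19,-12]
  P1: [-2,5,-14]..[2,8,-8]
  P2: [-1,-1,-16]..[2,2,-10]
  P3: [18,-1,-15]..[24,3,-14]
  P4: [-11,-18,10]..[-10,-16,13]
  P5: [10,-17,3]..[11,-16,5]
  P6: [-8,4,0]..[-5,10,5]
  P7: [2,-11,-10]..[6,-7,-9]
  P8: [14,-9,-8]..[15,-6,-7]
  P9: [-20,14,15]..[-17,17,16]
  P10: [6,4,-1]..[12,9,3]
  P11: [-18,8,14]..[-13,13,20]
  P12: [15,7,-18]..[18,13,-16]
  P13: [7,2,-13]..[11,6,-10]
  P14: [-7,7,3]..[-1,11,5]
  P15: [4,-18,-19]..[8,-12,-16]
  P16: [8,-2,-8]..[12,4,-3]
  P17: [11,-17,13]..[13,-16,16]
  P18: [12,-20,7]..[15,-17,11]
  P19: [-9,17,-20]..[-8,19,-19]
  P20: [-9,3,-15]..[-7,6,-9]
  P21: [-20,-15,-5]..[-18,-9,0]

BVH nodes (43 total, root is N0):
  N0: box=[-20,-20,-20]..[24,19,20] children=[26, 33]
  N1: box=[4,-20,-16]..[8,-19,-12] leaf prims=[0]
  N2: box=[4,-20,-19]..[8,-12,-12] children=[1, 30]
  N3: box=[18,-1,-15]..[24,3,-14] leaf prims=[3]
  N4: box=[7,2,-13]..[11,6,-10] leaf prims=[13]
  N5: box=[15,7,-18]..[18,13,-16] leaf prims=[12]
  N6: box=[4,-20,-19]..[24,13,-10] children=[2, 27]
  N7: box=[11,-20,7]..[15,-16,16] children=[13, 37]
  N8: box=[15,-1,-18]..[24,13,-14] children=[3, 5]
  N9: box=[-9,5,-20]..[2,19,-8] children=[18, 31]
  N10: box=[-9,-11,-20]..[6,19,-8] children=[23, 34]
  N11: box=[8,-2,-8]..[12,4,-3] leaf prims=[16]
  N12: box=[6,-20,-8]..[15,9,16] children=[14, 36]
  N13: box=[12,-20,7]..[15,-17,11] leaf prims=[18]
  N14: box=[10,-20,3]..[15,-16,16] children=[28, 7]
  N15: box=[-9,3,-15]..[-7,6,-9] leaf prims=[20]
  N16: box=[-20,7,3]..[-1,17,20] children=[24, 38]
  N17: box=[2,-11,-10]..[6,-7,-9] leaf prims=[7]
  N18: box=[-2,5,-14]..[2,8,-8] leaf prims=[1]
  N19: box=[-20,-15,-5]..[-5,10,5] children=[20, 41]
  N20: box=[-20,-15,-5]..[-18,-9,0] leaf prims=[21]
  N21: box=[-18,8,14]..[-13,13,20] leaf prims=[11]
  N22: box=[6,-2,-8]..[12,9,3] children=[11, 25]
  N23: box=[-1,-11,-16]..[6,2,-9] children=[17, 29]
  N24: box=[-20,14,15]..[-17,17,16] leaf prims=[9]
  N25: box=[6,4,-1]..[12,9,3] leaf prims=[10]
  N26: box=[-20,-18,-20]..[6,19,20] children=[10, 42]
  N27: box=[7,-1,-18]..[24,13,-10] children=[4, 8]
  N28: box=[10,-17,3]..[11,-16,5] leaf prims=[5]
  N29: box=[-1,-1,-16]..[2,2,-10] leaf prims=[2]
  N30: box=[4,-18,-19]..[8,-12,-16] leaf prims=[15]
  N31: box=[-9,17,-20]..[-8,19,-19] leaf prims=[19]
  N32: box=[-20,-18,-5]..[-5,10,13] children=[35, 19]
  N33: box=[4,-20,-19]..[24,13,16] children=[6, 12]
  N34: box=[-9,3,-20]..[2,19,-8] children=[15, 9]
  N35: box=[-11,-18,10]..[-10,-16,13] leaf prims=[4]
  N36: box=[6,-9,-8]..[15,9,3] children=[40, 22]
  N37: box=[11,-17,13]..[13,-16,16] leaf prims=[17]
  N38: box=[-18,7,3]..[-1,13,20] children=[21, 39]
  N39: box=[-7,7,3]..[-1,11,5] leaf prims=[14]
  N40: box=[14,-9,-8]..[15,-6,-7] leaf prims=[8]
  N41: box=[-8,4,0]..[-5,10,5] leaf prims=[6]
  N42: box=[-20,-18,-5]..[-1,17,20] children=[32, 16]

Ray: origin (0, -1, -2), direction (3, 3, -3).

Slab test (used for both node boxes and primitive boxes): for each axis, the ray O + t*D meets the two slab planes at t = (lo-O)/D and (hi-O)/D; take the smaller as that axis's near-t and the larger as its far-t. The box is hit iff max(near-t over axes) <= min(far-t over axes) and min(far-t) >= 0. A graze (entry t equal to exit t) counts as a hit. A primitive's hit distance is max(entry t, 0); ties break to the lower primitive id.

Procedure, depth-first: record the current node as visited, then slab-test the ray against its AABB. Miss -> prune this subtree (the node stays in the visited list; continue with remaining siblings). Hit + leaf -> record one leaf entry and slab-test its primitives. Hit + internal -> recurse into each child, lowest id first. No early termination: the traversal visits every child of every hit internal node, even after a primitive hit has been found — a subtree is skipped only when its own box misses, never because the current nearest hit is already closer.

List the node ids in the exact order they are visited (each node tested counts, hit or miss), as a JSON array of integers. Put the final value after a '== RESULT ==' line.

Traverse from the root:
N0 x:[-20/3,8] y:[-19/3,20/3] z:[-22/3,6] -> hit [-19/3,6], descend [26, 33]
  N26 x:[-20/3,2] y:[-17/3,20/3] z:[-22/3,6] -> hit [-17/3,2], descend [10, 42]
    N10 x:[-3,2] y:[-10/3,20/3] z:[2,6] -> hit [2,2], descend [23, 34]
      N23 x:[-1/3,2] y:[-10/3,1] z:[7/3,14/3] -> miss, prune
      N34 x:[-3,2/3] y:[4/3,20/3] z:[2,6] -> miss, prune
    N42 x:[-20/3,-1/3] y:[-17/3,6] z:[-22/3,1] -> miss, prune
  N33 x:[4/3,8] y:[-19/3,14/3] z:[-6,17/3] -> hit [4/3,14/3], descend [6, 12]
    N6 x:[4/3,8] y:[-19/3,14/3] z:[8/3,17/3] -> hit [8/3,14/3], descend [2, 27]
      N2 x:[4/3,8/3] y:[-19/3,-11/3] z:[10/3,17/3] -> miss, prune
      N27 x:[7/3,8] y:[0,14/3] z:[8/3,16/3] -> hit [8/3,14/3], descend [4, 8]
        N4 x:[7/3,11/3] y:[1,7/3] z:[8/3,11/3] -> miss, prune
        N8 x:[5,8] y:[0,14/3] z:[4,16/3] -> miss, prune
    N12 x:[2,5] y:[-19/3,10/3] z:[-6,2] -> hit [2,2], descend [14, 36]
      N14 x:[10/3,5] y:[-19/3,-5] z:[-6,-5/3] -> miss, prune
      N36 x:[2,5] y:[-8/3,10/3] z:[-5/3,2] -> hit [2,2], descend [22, 40]
        N22 x:[2,4] y:[-1/3,10/3] z:[-5/3,2] -> hit [2,2], descend [11, 25]
          N11 x:[8/3,4] y:[-1/3,5/3] z:[1/3,2] -> miss, prune
          N25 x:[2,4] y:[5/3,10/3] z:[-5/3,-1/3] -> miss, prune
        N40 x:[14/3,5] y:[-8/3,-5/3] z:[5/3,2] -> miss, prune

19 AABB tests over nodes [0, 26, 10, 23, 34, 42, 33, 6, 2, 27, 4, 8, 12, 14, 36, 22, 11, 25, 40]; 0 leaves entered; closest miss.

== RESULT ==
[0, 26, 10, 23, 34, 42, 33, 6, 2, 27, 4, 8, 12, 14, 36, 22, 11, 25, 40]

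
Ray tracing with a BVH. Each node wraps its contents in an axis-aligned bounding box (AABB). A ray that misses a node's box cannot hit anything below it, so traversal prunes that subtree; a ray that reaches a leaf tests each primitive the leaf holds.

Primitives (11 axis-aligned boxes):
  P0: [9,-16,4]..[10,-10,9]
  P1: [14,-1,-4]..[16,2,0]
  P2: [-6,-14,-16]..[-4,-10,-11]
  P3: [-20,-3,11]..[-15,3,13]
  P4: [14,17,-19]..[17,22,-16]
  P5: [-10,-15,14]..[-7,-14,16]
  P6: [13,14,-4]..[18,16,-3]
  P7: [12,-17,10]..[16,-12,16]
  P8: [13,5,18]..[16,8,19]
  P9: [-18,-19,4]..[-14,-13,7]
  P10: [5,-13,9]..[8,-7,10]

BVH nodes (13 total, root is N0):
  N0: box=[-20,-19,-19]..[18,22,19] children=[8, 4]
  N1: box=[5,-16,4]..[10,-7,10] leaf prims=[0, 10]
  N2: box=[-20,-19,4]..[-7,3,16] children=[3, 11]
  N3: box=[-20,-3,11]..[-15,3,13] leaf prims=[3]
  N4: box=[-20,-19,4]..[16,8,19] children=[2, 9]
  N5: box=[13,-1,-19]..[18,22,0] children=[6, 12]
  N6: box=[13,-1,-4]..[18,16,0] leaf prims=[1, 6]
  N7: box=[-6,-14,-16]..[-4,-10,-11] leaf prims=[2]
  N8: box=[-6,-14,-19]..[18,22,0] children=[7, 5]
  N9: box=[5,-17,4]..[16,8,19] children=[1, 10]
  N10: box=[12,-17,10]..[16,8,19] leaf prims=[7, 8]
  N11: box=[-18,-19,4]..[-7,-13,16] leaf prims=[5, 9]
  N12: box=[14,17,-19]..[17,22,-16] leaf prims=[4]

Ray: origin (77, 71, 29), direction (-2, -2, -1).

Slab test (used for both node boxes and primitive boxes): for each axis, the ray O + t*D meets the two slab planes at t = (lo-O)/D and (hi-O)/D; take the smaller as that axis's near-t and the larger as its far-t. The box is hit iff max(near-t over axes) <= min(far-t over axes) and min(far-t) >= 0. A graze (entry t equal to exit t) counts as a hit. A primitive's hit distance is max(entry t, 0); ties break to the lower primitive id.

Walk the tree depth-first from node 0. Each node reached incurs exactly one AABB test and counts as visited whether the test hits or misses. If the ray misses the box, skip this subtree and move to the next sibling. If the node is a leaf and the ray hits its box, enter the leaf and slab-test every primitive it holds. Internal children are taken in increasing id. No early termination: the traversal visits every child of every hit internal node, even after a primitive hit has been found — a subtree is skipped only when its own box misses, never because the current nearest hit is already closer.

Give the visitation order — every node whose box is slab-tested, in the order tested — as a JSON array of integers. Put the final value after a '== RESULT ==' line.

Trace the traversal:
N0 x:[59/2,97/2] y:[49/2,45] z:[10,48] -> hit [59/2,45], descend [4, 8]
  N4 x:[61/2,97/2] y:[63/2,45] z:[10,25] -> miss, prune
  N8 x:[59/2,83/2] y:[49/2,85/2] z:[29,48] -> hit [59/2,83/2], descend [5, 7]
    N5 x:[59/2,32] y:[49/2,36] z:[29,48] -> hit [59/2,32], descend [6, 12]
      N6 x:[59/2,32] y:[55/2,36] z:[29,33] -> hit [59/2,32] leaf, test {P1(miss), P6(miss)}
      N12 x:[30,63/2] y:[49/2,27] z:[45,48] -> miss, prune
    N7 x:[81/2,83/2] y:[81/2,85/2] z:[40,45] -> hit [81/2,83/2] leaf, test {P2@t=81/2}

Summary -> nodes [0, 4, 8, 5, 6, 12, 7]; box-tests=7; leaf-entries=2; first=P2

== RESULT ==
[0, 4, 8, 5, 6, 12, 7]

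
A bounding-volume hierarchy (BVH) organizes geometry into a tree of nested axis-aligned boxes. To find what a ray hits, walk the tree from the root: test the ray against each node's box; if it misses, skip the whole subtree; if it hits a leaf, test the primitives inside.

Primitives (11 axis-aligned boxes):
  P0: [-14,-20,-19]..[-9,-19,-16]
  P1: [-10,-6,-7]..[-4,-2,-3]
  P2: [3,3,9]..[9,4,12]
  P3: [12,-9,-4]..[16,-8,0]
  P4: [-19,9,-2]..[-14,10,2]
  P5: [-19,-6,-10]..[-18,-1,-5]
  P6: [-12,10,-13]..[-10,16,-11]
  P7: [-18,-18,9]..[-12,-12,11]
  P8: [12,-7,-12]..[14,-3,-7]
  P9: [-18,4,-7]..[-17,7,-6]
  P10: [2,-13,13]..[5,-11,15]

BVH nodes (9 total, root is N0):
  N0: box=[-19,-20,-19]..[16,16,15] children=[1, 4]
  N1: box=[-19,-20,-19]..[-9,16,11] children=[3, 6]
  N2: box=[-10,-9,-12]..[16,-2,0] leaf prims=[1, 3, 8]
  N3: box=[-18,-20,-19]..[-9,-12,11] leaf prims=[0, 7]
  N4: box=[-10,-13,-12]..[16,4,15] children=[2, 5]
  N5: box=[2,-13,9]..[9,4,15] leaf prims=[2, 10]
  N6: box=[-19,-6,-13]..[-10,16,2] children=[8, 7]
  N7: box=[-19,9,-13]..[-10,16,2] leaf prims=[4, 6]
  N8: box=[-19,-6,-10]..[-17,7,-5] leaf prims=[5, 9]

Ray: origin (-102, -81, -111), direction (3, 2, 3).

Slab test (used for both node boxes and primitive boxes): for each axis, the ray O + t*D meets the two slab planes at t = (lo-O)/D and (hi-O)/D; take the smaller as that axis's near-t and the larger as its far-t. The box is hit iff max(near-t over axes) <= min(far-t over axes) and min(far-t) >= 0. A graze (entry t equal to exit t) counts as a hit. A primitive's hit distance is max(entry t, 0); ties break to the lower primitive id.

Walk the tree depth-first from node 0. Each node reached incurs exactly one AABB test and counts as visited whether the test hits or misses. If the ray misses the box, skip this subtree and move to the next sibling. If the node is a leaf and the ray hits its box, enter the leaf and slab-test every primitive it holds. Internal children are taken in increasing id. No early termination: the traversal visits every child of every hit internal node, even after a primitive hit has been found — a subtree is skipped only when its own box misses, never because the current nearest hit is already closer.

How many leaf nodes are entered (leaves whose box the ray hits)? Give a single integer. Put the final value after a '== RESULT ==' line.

Trace the traversal:
N0 x:[83/3,118/3] y:[61/2,97/2] z:[92/3,42] -> hit [92/3,118/3], descend [1, 4]
  N1 x:[83/3,31] y:[61/2,97/2] z:[92/3,122/3] -> hit [92/3,31], descend [3, 6]
    N3 x:[28,31] y:[61/2,69/2] z:[92/3,122/3] -> hit [92/3,31] leaf, test {P0@t=92/3, P7(miss)}
    N6 x:[83/3,92/3] y:[75/2,97/2] z:[98/3,113/3] -> miss, prune
  N4 x:[92/3,118/3] y:[34,85/2] z:[33,42] -> hit [34,118/3], descend [2, 5]
    N2 x:[92/3,118/3] y:[36,79/2] z:[33,37] -> hit [36,37] leaf, test {P1(miss), P3(miss), P8(miss)}
    N5 x:[104/3,37] y:[34,85/2] z:[40,42] -> miss, prune

order=[0, 1, 3, 6, 4, 2, 5]  |boxes|=7  |leaves|=2  hit=P0

== RESULT ==
2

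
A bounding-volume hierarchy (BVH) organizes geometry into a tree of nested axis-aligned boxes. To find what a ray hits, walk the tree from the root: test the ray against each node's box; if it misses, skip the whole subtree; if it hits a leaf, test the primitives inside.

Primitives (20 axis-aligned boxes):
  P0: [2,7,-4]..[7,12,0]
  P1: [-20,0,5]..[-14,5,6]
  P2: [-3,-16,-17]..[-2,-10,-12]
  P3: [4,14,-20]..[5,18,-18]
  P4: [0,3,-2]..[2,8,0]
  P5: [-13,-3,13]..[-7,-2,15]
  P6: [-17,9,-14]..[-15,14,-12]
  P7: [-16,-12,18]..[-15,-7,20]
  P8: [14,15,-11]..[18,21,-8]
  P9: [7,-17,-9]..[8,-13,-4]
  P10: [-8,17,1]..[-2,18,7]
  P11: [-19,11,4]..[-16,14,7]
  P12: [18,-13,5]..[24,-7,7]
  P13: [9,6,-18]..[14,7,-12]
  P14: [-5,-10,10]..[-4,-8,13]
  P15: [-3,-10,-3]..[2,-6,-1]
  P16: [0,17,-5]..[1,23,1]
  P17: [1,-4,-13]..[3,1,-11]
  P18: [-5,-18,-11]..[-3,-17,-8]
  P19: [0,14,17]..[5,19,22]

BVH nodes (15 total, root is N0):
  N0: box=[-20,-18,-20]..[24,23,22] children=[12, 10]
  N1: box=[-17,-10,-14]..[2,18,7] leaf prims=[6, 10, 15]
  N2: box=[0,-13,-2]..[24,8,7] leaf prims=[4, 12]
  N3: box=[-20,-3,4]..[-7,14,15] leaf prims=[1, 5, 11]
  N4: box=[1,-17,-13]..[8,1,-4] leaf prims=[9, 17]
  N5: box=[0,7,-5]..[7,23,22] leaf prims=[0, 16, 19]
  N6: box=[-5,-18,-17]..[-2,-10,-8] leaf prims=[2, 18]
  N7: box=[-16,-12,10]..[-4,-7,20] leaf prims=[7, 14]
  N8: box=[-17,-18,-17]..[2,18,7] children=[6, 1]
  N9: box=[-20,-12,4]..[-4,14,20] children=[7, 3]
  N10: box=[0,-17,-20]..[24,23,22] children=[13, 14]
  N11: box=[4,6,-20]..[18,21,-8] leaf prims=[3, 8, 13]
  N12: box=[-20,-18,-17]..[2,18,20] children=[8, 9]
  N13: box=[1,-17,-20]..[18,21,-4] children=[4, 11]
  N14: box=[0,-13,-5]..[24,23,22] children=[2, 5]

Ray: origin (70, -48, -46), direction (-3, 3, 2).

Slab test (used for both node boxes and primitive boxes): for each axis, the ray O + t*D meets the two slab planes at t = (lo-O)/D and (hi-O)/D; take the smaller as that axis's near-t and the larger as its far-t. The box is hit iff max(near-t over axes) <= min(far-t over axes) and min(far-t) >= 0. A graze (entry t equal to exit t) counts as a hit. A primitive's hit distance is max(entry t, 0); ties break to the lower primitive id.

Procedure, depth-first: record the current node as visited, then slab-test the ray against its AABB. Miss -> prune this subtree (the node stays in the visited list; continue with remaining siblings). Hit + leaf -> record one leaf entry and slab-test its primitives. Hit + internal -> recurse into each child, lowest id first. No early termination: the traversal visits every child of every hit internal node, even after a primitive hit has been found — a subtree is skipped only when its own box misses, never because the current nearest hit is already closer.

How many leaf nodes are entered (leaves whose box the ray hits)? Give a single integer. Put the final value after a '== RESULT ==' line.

Trace the traversal:
N0 x:[46/3,30] y:[10,71/3] z:[13,34] -> hit [46/3,71/3], descend [10, 12]
  N10 x:[46/3,70/3] y:[31/3,71/3] z:[13,34] -> hit [46/3,70/3], descend [13, 14]
    N13 x:[52/3,23] y:[31/3,23] z:[13,21] -> hit [52/3,21], descend [4, 11]
      N4 x:[62/3,23] y:[31/3,49/3] z:[33/2,21] -> miss, prune
      N11 x:[52/3,22] y:[18,23] z:[13,19] -> hit [18,19] leaf, test {P3(miss), P8(miss), P13(miss)}
    N14 x:[46/3,70/3] y:[35/3,71/3] z:[41/2,34] -> hit [41/2,70/3], descend [2, 5]
      N2 x:[46/3,70/3] y:[35/3,56/3] z:[22,53/2] -> miss, prune
      N5 x:[21,70/3] y:[55/3,71/3] z:[41/2,34] -> hit [21,70/3] leaf, test {P0(miss), P16@t=23, P19(miss)}
  N12 x:[68/3,30] y:[10,22] z:[29/2,33] -> miss, prune

Summary -> nodes [0, 10, 13, 4, 11, 14, 2, 5, 12]; box-tests=9; leaf-entries=2; first=P16

== RESULT ==
2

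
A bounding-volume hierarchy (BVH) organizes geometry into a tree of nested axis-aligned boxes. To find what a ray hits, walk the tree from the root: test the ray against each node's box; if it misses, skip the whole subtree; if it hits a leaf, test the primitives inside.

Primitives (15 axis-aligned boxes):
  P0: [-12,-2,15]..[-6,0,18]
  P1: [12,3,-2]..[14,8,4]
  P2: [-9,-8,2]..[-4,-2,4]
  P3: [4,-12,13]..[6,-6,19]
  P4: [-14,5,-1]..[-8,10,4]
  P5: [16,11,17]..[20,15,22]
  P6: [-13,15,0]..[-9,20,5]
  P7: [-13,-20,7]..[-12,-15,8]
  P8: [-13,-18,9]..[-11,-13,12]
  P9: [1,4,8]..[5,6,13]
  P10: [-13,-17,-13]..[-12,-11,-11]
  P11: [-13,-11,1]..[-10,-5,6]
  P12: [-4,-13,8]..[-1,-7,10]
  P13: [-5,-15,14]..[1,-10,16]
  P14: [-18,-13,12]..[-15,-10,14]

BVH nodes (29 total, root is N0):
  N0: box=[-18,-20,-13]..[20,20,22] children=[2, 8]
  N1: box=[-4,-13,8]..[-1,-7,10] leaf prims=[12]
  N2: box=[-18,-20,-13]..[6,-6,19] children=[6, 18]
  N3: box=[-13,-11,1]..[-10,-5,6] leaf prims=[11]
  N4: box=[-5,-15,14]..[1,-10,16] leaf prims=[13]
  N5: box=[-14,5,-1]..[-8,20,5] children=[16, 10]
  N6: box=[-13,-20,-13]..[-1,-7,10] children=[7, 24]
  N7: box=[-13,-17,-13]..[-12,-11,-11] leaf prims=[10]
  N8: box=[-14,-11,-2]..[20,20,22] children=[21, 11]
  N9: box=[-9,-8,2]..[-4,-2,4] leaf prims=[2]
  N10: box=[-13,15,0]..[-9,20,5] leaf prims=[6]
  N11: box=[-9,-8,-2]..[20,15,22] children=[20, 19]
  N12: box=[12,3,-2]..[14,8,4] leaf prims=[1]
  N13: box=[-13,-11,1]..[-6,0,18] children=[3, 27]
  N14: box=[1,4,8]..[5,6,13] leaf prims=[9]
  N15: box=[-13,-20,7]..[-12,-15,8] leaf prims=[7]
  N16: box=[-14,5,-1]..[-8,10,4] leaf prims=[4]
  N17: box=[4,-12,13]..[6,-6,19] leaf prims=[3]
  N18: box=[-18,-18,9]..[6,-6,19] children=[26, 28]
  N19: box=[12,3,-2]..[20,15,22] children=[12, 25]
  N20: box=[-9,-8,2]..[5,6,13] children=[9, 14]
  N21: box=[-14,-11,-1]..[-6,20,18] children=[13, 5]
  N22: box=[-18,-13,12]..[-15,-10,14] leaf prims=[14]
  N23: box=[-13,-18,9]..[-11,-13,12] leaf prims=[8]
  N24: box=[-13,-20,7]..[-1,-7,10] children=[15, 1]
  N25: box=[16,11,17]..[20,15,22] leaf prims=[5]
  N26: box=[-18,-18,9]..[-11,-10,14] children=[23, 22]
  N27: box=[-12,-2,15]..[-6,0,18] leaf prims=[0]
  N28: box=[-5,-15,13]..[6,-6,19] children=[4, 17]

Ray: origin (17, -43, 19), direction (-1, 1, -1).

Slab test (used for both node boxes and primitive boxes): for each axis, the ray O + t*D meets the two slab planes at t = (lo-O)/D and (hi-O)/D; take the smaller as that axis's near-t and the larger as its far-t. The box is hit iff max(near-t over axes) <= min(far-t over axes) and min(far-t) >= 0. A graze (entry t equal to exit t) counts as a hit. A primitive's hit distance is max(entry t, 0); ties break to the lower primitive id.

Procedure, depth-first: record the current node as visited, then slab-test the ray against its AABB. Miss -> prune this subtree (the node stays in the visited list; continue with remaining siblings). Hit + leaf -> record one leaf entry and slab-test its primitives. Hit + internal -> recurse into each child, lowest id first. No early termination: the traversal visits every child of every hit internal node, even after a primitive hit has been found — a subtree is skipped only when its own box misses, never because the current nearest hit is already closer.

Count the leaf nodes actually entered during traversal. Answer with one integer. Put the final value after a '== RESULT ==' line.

Traverse from the root:
N0 x:[-3,35] y:[23,63] z:[-3,32] -> hit [23,32], descend [2, 8]
  N2 x:[11,35] y:[23,37] z:[0,32] -> hit [23,32], descend [6, 18]
    N6 x:[18,30] y:[23,36] z:[9,32] -> hit [23,30], descend [7, 24]
      N7 x:[29,30] y:[26,32] z:[30,32] -> hit [30,30] leaf, test {P10@t=30}
      N24 x:[18,30] y:[23,36] z:[9,12] -> miss, prune
    N18 x:[11,35] y:[25,37] z:[0,10] -> miss, prune
  N8 x:[-3,31] y:[32,63] z:[-3,21] -> miss, prune

7 AABB tests over nodes [0, 2, 6, 7, 24, 18, 8]; 1 leaf entered; closest P10.

== RESULT ==
1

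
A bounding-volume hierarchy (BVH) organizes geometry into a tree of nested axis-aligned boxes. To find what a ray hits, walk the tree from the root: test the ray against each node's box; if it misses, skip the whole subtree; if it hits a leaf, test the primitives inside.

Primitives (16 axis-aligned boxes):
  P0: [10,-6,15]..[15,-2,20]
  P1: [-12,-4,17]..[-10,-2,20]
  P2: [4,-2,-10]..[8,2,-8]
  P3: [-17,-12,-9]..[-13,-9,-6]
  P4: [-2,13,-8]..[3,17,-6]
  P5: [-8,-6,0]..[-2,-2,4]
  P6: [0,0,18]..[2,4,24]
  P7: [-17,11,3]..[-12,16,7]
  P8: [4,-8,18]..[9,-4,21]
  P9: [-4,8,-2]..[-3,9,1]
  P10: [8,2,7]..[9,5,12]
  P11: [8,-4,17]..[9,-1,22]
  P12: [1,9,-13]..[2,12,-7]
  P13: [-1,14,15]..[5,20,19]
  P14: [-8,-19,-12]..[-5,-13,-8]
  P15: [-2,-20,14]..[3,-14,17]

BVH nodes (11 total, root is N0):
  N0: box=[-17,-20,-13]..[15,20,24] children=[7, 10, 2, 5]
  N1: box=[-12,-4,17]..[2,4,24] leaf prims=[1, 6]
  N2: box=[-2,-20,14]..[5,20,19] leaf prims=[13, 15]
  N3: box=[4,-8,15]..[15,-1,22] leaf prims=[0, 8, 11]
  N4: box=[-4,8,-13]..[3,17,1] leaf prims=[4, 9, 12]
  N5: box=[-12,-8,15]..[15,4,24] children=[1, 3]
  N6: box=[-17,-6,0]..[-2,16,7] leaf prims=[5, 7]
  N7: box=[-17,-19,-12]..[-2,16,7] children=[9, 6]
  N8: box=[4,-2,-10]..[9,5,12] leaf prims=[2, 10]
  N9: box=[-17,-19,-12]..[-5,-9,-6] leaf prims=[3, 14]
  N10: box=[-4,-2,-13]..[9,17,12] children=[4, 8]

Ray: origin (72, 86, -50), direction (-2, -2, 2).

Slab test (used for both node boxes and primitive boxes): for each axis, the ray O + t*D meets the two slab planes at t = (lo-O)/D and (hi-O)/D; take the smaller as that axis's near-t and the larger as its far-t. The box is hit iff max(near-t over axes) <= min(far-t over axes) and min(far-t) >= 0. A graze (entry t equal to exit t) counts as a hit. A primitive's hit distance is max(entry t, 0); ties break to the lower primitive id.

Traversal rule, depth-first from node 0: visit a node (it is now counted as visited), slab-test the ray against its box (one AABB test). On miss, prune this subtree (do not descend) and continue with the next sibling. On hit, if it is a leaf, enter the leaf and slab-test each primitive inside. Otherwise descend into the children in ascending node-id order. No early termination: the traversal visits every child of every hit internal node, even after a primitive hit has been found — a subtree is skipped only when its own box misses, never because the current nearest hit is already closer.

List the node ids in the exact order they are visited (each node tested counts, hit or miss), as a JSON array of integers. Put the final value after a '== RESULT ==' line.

Traverse from the root:
N0 x:[57/2,89/2] y:[33,53] z:[37/2,37] -> hit [33,37], descend [2, 5, 7, 10]
  N2 x:[67/2,37] y:[33,53] z:[32,69/2] -> hit [67/2,69/2] leaf, test {P13@t=67/2, P15(miss)}
  N5 x:[57/2,42] y:[41,47] z:[65/2,37] -> miss, prune
  N7 x:[37,89/2] y:[35,105/2] z:[19,57/2] -> miss, prune
  N10 x:[63/2,38] y:[69/2,44] z:[37/2,31] -> miss, prune

Summary -> nodes [0, 2, 5, 7, 10]; box-tests=5; leaf-entries=1; first=P13

== RESULT ==
[0, 2, 5, 7, 10]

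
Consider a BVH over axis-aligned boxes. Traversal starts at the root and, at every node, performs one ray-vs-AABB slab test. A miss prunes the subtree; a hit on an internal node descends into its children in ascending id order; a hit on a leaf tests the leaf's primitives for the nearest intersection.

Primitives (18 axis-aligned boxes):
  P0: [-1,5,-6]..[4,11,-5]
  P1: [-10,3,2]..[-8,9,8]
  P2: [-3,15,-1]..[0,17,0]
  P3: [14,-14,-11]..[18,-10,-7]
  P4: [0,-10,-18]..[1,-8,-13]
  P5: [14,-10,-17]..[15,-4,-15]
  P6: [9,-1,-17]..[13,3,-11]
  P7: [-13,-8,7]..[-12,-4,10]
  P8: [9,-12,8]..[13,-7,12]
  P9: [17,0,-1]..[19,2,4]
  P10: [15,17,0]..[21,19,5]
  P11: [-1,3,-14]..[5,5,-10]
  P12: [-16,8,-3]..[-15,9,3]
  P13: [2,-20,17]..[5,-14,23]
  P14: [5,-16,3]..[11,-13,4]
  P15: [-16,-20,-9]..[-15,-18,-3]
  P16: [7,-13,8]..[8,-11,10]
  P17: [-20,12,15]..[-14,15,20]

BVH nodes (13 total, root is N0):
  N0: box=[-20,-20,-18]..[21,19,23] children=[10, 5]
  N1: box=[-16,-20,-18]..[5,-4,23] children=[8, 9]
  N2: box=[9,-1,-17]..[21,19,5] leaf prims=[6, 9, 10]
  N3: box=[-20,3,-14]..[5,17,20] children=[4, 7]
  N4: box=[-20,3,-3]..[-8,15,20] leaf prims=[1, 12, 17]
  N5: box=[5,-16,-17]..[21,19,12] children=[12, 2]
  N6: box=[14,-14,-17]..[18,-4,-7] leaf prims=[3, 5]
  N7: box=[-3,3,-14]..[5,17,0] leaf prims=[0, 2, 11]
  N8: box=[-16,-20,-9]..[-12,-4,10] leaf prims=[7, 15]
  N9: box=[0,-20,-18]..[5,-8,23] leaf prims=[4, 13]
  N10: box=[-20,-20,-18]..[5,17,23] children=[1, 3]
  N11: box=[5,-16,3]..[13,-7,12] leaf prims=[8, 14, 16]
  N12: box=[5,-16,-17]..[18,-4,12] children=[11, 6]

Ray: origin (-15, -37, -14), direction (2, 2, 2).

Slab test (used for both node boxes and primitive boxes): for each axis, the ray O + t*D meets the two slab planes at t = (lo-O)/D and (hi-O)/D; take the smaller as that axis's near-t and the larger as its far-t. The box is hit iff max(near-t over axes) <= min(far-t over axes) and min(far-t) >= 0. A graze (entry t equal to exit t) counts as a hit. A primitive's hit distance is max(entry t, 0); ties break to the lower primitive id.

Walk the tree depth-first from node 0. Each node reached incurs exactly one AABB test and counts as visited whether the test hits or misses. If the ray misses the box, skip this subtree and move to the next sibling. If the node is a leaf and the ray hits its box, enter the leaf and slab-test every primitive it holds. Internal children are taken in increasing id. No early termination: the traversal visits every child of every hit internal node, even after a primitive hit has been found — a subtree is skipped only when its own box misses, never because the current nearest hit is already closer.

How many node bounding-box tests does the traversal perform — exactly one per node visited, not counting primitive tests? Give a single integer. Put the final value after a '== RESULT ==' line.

Traverse from the root:
N0 x:[-5/2,18] y:[17/2,28] z:[-2,37/2] -> hit [17/2,18], descend [5, 10]
  N5 x:[10,18] y:[21/2,28] z:[-3/2,13] -> hit [21/2,13], descend [2, 12]
    N2 x:[12,18] y:[18,28] z:[-3/2,19/2] -> miss, prune
    N12 x:[10,33/2] y:[21/2,33/2] z:[-3/2,13] -> hit [21/2,13], descend [6, 11]
      N6 x:[29/2,33/2] y:[23/2,33/2] z:[-3/2,7/2] -> miss, prune
      N11 x:[10,14] y:[21/2,15] z:[17/2,13] -> hit [21/2,13] leaf, test {P8@t=25/2, P14(miss), P16(miss)}
  N10 x:[-5/2,10] y:[17/2,27] z:[-2,37/2] -> hit [17/2,10], descend [1, 3]
    N1 x:[-1/2,10] y:[17/2,33/2] z:[-2,37/2] -> hit [17/2,10], descend [8, 9]
      N8 x:[-1/2,3/2] y:[17/2,33/2] z:[5/2,12] -> miss, prune
      N9 x:[15/2,10] y:[17/2,29/2] z:[-2,37/2] -> hit [17/2,10] leaf, test {P4(miss), P13(miss)}
    N3 x:[-5/2,10] y:[20,27] z:[0,17] -> miss, prune

Visited [0, 5, 2, 12, 6, 11, 10, 1, 8, 9, 3]. Tests: 11 box, 2 leaf. Nearest: P8.

== RESULT ==
11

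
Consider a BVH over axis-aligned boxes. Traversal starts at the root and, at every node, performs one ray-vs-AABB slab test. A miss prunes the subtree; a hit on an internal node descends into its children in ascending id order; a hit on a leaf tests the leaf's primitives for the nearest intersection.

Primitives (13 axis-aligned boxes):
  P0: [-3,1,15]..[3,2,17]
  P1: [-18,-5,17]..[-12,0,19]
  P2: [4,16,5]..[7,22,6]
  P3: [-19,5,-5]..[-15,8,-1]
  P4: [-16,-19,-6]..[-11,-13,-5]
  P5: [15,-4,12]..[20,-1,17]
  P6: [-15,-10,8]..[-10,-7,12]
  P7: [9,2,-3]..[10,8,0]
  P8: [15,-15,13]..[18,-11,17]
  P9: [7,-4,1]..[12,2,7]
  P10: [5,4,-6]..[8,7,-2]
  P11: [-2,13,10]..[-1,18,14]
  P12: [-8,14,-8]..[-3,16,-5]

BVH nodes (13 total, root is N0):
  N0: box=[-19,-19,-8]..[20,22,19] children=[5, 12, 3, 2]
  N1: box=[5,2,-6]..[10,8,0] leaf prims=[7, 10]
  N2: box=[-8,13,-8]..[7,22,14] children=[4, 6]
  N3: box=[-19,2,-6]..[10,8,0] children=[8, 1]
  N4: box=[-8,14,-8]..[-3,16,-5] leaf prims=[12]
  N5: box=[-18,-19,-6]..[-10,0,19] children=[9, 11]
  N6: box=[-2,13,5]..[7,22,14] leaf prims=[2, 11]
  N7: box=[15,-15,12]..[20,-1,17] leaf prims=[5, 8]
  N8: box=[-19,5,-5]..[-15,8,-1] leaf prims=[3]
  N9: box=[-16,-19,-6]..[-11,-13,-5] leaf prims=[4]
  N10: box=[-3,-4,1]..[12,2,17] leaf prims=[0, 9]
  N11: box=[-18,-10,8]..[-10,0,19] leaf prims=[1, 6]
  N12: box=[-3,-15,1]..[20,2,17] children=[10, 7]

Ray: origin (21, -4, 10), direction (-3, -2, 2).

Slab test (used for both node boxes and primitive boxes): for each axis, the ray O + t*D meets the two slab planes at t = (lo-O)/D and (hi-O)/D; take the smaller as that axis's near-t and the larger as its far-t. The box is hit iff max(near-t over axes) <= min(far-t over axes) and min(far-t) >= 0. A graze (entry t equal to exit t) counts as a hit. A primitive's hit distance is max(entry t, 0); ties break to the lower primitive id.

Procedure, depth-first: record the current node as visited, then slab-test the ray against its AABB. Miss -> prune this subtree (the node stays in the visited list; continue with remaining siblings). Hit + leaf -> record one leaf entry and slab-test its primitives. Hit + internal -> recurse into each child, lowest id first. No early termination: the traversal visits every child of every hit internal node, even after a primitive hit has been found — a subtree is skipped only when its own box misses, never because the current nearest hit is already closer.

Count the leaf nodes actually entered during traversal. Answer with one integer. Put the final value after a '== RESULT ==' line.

Traverse from the root:
N0 x:[1/3,40/3] y:[-13,15/2] z:[-9,9/2] -> hit [1/3,9/2], descend [2, 3, 5, 12]
  N2 x:[14/3,29/3] y:[-13,-17/2] z:[-9,2] -> miss, prune
  N3 x:[11/3,40/3] y:[-6,-3] z:[-8,-5] -> miss, prune
  N5 x:[31/3,13] y:[-2,15/2] z:[-8,9/2] -> miss, prune
  N12 x:[1/3,8] y:[-3,11/2] z:[-9/2,7/2] -> hit [1/3,7/2], descend [7, 10]
    N7 x:[1/3,2] y:[-3/2,11/2] z:[1,7/2] -> hit [1,2] leaf, test {P5(miss), P8(miss)}
    N10 x:[3,8] y:[-3,0] z:[-9/2,7/2] -> miss, prune

Summary -> nodes [0, 2, 3, 5, 12, 7, 10]; box-tests=7; leaf-entries=1; first=miss

== RESULT ==
1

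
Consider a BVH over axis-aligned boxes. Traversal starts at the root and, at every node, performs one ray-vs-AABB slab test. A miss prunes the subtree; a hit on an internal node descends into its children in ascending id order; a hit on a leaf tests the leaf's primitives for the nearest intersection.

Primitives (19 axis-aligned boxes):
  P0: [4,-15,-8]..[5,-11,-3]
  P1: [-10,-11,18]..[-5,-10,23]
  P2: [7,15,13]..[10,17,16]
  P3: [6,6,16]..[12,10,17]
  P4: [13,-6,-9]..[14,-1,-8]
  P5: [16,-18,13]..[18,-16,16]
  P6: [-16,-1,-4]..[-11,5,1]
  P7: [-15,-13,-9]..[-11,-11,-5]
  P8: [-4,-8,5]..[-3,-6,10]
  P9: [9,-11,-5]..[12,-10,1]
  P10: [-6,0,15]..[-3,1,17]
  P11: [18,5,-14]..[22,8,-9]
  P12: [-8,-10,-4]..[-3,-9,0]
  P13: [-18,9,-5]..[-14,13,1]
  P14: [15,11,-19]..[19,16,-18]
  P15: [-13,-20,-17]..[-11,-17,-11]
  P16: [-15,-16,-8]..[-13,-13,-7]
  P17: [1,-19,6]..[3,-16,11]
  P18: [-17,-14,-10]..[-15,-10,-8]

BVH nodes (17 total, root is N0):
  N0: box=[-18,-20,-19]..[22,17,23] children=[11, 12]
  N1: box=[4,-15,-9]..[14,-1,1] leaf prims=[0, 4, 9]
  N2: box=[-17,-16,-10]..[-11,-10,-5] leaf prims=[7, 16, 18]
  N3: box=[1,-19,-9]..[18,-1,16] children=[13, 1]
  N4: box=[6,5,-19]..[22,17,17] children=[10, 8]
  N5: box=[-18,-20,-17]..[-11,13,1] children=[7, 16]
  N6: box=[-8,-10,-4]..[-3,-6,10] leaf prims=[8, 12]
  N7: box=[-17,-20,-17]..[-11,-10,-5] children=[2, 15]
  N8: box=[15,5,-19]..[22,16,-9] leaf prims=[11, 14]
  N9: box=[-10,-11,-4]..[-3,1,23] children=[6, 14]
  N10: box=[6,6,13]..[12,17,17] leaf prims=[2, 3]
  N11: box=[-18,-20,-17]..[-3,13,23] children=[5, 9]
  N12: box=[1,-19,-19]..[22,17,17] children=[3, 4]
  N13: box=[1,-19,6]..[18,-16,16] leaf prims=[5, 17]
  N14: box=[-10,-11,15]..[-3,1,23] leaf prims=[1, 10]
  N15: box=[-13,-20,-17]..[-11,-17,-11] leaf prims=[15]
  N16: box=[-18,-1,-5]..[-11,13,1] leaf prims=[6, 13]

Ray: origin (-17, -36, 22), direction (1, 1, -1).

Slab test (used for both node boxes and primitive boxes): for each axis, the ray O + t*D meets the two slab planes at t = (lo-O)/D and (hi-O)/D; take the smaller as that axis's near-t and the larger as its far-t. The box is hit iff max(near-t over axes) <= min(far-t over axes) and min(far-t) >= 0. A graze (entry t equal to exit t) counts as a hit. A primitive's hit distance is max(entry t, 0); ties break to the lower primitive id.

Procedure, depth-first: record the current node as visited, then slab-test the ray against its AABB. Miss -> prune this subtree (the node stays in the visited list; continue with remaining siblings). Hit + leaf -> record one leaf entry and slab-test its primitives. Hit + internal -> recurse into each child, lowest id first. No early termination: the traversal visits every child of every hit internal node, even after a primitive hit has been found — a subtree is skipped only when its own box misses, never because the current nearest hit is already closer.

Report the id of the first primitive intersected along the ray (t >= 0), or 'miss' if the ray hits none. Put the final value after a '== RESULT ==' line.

Walk:
N0 x:[-1,39] y:[16,53] z:[-1,41] -> hit [16,39], descend [11, 12]
  N11 x:[-1,14] y:[16,49] z:[-1,39] -> miss, prune
  N12 x:[18,39] y:[17,53] z:[5,41] -> hit [18,39], descend [3, 4]
    N3 x:[18,35] y:[17,35] z:[6,31] -> hit [18,31], descend [1, 13]
      N1 x:[21,31] y:[21,35] z:[21,31] -> hit [21,31] leaf, test {P0(miss), P4@t=30, P9@t=26}
      N13 x:[18,35] y:[17,20] z:[6,16] -> miss, prune
    N4 x:[23,39] y:[41,53] z:[5,41] -> miss, prune

order=[0, 11, 12, 3, 1, 13, 4]  |boxes|=7  |leaves|=1  hit=P9

== RESULT ==
9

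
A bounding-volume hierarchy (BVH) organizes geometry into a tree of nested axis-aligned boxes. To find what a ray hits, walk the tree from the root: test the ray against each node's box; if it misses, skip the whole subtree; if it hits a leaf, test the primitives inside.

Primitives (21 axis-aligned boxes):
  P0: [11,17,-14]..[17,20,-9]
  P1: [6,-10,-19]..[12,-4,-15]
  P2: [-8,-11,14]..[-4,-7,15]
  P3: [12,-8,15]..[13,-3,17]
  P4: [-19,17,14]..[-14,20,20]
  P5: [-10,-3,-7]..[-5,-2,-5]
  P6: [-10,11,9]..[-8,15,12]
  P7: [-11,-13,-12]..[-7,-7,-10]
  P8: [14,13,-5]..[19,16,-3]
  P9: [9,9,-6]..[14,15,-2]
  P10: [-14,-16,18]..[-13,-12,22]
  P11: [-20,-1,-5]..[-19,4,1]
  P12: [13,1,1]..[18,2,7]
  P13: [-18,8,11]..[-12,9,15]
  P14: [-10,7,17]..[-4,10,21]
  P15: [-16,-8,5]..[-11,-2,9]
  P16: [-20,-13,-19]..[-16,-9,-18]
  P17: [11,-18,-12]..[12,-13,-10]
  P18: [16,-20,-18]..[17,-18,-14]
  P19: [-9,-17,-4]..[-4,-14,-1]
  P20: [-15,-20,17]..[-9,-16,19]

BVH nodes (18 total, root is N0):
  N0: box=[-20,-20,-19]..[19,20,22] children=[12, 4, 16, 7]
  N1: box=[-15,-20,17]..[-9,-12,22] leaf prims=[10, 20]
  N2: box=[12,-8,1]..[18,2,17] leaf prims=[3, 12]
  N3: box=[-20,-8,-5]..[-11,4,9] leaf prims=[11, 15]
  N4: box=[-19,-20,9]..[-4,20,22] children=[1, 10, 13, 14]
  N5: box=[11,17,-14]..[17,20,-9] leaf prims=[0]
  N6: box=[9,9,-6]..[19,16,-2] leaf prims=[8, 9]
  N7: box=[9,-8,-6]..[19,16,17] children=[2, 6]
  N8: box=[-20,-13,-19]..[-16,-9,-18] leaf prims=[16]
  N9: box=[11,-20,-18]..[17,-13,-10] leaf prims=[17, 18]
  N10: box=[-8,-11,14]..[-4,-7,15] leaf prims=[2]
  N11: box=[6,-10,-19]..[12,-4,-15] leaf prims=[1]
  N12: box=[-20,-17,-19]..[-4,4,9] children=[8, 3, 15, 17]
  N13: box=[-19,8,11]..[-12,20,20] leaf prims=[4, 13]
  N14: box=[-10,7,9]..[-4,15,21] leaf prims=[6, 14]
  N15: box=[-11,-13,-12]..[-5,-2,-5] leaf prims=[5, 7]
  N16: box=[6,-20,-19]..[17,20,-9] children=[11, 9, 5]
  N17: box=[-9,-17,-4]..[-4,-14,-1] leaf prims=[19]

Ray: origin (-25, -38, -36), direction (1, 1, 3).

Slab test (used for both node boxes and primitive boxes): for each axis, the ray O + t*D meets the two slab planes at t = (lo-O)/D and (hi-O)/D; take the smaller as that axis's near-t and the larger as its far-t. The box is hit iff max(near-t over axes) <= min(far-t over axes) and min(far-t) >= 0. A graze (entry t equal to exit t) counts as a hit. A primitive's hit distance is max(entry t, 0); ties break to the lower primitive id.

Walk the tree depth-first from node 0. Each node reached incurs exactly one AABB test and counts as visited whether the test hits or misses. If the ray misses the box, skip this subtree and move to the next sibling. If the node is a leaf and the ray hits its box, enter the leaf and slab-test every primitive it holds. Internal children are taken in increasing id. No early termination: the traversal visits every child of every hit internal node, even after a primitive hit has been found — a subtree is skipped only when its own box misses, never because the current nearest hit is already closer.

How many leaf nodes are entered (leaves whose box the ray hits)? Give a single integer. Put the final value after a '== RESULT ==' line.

Walk:
N0 x:[5,44] y:[18,58] z:[17/3,58/3] -> hit [18,58/3], descend [4, 7, 12, 16]
  N4 x:[6,21] y:[18,58] z:[15,58/3] -> hit [18,58/3], descend [1, 10, 13, 14]
    N1 x:[10,16] y:[18,26] z:[53/3,58/3] -> miss, prune
    N10 x:[17,21] y:[27,31] z:[50/3,17] -> miss, prune
    N13 x:[6,13] y:[46,58] z:[47/3,56/3] -> miss, prune
    N14 x:[15,21] y:[45,53] z:[15,19] -> miss, prune
  N7 x:[34,44] y:[30,54] z:[10,53/3] -> miss, prune
  N12 x:[5,21] y:[21,42] z:[17/3,15] -> miss, prune
  N16 x:[31,42] y:[18,58] z:[17/3,9] -> miss, prune

9 AABB tests over nodes [0, 4, 1, 10, 13, 14, 7, 12, 16]; 0 leaves entered; closest miss.

== RESULT ==
0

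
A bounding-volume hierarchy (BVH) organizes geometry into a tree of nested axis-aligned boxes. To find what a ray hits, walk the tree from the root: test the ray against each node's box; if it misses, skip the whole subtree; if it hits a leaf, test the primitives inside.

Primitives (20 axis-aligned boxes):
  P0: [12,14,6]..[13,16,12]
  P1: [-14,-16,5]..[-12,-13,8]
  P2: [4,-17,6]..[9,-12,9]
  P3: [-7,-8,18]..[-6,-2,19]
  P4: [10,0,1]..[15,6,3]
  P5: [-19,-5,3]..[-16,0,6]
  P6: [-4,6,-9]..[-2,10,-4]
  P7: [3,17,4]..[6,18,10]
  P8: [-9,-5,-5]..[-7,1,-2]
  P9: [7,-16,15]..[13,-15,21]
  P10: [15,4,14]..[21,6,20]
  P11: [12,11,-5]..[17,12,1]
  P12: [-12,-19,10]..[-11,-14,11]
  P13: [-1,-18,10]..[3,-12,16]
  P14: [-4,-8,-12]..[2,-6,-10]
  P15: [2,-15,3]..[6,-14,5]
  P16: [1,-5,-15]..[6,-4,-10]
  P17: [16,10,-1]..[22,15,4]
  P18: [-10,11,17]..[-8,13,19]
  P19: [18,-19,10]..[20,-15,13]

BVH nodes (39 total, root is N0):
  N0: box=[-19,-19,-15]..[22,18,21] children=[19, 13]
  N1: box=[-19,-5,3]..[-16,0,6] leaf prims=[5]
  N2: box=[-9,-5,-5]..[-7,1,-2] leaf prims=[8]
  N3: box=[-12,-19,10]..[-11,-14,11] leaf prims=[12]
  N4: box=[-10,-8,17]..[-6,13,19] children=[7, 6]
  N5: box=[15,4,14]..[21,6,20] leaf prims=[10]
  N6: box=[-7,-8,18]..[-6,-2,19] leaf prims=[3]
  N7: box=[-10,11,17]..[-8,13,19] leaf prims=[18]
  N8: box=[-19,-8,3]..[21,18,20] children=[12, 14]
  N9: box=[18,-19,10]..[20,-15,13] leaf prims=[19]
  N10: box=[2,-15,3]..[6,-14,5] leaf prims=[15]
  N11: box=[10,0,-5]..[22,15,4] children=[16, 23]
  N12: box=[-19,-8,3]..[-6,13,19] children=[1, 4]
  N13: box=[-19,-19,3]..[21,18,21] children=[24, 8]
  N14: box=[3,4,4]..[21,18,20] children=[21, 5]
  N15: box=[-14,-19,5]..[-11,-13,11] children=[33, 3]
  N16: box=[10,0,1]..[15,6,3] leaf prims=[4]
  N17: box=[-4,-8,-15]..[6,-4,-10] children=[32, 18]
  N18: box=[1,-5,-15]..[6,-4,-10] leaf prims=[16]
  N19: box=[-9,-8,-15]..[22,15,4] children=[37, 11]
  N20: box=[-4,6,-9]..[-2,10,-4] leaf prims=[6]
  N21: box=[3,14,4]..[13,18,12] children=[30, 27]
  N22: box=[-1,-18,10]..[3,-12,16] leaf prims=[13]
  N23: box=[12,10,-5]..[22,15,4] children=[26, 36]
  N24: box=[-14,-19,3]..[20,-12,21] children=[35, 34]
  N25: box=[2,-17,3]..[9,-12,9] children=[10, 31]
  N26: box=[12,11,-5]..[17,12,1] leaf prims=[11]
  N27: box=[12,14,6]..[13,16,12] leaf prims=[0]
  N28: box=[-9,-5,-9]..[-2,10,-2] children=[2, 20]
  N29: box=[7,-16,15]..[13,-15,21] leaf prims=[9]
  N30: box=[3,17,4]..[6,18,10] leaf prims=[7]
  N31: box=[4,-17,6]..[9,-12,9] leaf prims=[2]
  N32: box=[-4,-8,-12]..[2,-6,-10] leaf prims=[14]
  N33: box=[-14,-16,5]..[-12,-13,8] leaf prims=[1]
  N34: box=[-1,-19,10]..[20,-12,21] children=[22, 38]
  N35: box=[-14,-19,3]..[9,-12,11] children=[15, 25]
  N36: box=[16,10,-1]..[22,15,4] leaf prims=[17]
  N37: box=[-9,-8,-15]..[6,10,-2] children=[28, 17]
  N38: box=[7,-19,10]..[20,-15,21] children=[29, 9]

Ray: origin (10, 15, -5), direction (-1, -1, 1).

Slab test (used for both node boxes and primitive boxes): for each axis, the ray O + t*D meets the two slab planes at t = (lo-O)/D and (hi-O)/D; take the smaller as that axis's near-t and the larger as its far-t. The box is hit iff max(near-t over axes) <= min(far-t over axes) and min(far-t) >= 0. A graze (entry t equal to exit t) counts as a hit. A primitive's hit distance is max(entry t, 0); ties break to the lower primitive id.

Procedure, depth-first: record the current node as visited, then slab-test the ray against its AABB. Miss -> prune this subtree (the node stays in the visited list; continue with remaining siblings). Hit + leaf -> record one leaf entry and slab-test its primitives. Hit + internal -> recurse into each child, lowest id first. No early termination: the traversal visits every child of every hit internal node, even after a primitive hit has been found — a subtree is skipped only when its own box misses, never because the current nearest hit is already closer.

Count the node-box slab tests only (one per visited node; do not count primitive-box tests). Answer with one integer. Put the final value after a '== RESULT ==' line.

Trace the traversal:
N0 x:[-12,29] y:[-3,34] z:[-10,26] -> hit [-3,26], descend [13, 19]
  N13 x:[-11,29] y:[-3,34] z:[8,26] -> hit [8,26], descend [8, 24]
    N8 x:[-11,29] y:[-3,23] z:[8,25] -> hit [8,23], descend [12, 14]
      N12 x:[16,29] y:[2,23] z:[8,24] -> hit [16,23], descend [1, 4]
        N1 x:[26,29] y:[15,20] z:[8,11] -> miss, prune
        N4 x:[16,20] y:[2,23] z:[22,24] -> miss, prune
      N14 x:[-11,7] y:[-3,11] z:[9,25] -> miss, prune
    N24 x:[-10,24] y:[27,34] z:[8,26] -> miss, prune
  N19 x:[-12,19] y:[0,23] z:[-10,9] -> hit [0,9], descend [11, 37]
    N11 x:[-12,0] y:[0,15] z:[0,9] -> hit [0,0], descend [16, 23]
      N16 x:[-5,0] y:[9,15] z:[6,8] -> miss, prune
      N23 x:[-12,-2] y:[0,5] z:[0,9] -> miss, prune
    N37 x:[4,19] y:[5,23] z:[-10,3] -> miss, prune

order=[0, 13, 8, 12, 1, 4, 14, 24, 19, 11, 16, 23, 37]  |boxes|=13  |leaves|=0  hit=miss

== RESULT ==
13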